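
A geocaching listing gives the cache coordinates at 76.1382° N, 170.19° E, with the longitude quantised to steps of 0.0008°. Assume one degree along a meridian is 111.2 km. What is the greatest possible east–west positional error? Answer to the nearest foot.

35 feet

With a 0.0008° grid the true value lies within half a step, ±0.0008°/2 = ±0.0004°, of the stored one.
At latitude 76.1382° a degree of longitude spans 111200 m × cos 76.1382° = 111200 × 0.2396 ≈ 26641.4 m.
East–west error: 0.0004° × 26641.4 m/° ≈ 10.6566 m.
Converting: 10.6566 m × 3.2808 ft/m ≈ 34.962 ft.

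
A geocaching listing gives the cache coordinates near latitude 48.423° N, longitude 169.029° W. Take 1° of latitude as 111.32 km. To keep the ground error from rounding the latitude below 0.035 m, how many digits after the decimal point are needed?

One degree of latitude covers 111320 m.
Rounding to N decimal places gives at most 0.5 × 10⁻ᴺ degrees of error, i.e. 0.5 × 10⁻ᴺ × 111320 m.
Setting 55660 × 10⁻ᴺ ≤ 0.035 gives 10ᴺ ≥ 1.59e+06, i.e. N ≥ 6.20.
N = 6 would give 0.0557 m (too coarse); N = 7 gives 0.00557 m ≤ 0.035 m.

7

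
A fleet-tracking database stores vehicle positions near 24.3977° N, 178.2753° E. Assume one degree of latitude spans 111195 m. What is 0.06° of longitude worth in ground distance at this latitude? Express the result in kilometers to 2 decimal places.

6.08 kilometers

0.06° of longitude at 24.3977° is 0.06 × 111195 × cos 24.3977° ≈ 0.06 × 101265 = 6075.92 m.
That is 6075.92 m = 6.0759 km.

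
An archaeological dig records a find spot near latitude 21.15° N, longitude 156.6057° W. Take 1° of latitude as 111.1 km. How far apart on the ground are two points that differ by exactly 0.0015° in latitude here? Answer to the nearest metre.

167 metres

0.0015° × 111100 m/° = 166.65 m.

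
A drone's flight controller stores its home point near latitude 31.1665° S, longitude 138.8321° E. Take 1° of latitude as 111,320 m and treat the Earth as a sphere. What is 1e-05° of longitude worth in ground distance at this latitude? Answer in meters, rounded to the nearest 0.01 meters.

At 31.1665° a degree of longitude is 111320 × cos 31.1665° ≈ 95252.9 m, so 1e-05° corresponds to 0.952529 m.

0.95 meters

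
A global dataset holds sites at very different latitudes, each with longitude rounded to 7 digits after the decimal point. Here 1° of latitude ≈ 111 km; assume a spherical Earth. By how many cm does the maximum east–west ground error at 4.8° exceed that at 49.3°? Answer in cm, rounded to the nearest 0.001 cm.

0.191 cm

Rounding to 7 decimal places leaves the longitude within ±5e-08° of the true value.
At 4.8°: 5e-08° × 111000 × cos 4.8° = 5e-08 × 111000 × 0.9965 ≈ 0.0055305 m.
At 49.3°: 5e-08° × 111000 × cos 49.3° = 5e-08 × 111000 × 0.6521 ≈ 0.0036191 m.
So the lower-latitude error exceeds the higher by 0.0055305 − 0.0036191 = 0.0019114 m.
That is 0.00191139 m = 0.19114 cm.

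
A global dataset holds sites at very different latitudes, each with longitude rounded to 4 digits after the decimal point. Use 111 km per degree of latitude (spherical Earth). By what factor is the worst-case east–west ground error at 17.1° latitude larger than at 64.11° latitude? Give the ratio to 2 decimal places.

2.19

Rounding to 4 decimal places leaves the longitude within ±5e-05° of the true value.
Error at 17.1° = 5e-05° × 111000 × cos 17.1° ≈ 5.55 × 0.9558 = 5.3047 m.
Error at 64.11° = 5e-05° × 111000 × cos 64.11° ≈ 5.55 × 0.4366 = 2.4234 m.
Ratio: 5.3047 / 2.4234 = cos 17.1° / cos 64.11° ≈ 2.1889.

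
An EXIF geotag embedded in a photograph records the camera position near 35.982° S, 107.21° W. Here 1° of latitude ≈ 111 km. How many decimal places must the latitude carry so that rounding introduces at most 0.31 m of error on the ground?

6

One degree of latitude covers 111000 m.
N decimal places → at most half a unit in the last place, 0.5 × 10⁻ᴺ° = 111000/2 × 10⁻ᴺ m.
Setting 55500 × 10⁻ᴺ ≤ 0.31 gives 10ᴺ ≥ 1.79e+05, i.e. N ≥ 5.25.
N = 5 would give 0.555 m (too coarse); N = 6 gives 0.0555 m ≤ 0.31 m.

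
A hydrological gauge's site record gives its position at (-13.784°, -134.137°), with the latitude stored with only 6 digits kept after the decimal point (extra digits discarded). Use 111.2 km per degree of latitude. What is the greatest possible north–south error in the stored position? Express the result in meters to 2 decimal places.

0.11 meters

Truncating at 6 decimal places can drop up to a full unit in the last place, so the latitude may be off by as much as 1e-06°.
North–south distance: 1e-06° × 111200 m/° = 0.1112 m.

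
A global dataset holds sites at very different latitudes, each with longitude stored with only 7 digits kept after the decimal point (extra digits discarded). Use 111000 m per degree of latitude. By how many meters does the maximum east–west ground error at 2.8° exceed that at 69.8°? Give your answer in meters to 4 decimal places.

Truncating at 7 decimal places can drop up to a full unit in the last place, so the longitude may be off by as much as 1e-07°.
Error at 2.8° = 1e-07° × 111000 × cos 2.8° ≈ 0.0111 × 0.9988 = 0.011087 m.
Error at 69.8° = 1e-07° × 111000 × cos 69.8° ≈ 0.0111 × 0.3453 = 0.0038328 m.
So the lower-latitude error exceeds the higher by 0.011087 − 0.0038328 = 0.0072539 m.

0.0073 meters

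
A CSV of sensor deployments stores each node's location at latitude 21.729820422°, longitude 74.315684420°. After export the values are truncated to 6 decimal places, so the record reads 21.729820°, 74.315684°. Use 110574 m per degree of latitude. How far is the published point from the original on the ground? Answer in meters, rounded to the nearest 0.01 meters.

The latitude changed by +0.000000422° and the longitude by +0.000000420°.
North–south shift: 0.000000422 × 110574 = 0.0466622 m.
East–west at this latitude: 0.000000420° × 110574 × cos 21.7298° ≈ 0.000000420 × 102717 = 0.043141 m.
Distance: √(0.0466622² + 0.043141²) ≈ 0.0635493 m.

0.06 meters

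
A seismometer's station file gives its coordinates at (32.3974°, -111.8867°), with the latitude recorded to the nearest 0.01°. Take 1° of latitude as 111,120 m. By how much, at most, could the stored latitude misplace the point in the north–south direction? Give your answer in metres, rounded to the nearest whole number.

556 metres

Rounding to 2 decimal places leaves the latitude within ±0.005° of the true value.
Along the meridian that is 0.005° × 111120 m/° = 555.6 m.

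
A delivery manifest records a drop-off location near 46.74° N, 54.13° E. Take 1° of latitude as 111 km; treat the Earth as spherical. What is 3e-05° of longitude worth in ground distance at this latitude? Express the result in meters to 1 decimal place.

At 46.74° a degree of longitude is 111000 × cos 46.74° ≈ 76069.4 m, so 3e-05° corresponds to 2.28208 m.

2.3 meters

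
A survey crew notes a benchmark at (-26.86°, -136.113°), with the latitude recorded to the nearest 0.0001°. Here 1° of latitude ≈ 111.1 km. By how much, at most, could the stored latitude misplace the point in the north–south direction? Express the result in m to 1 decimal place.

Rounding to 4 decimal places leaves the latitude within ±5e-05° of the true value.
Along the meridian that is 5e-05° × 111100 m/° = 5.555 m.

5.6 m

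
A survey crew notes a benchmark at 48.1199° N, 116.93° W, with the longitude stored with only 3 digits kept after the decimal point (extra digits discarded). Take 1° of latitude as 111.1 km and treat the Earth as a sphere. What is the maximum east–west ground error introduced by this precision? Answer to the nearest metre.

Truncating at 3 decimal places can drop up to a full unit in the last place, so the longitude may be off by as much as 0.001°.
At latitude 48.1199° a degree of longitude spans 111100 m × cos 48.1199° = 111100 × 0.6676 ≈ 74167.5 m.
Maximum E–W displacement: 0.001 × 74167.5 = 74.1675 m.

74 metres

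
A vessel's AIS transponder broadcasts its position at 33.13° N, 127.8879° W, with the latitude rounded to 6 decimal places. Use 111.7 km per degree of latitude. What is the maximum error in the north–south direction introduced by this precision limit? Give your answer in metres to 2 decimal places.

Rounding to 6 decimal places leaves the latitude within ±5e-07° of the true value.
So the N–S error is at most 5e-07 × 111700 = 0.05585 m.

0.06 metres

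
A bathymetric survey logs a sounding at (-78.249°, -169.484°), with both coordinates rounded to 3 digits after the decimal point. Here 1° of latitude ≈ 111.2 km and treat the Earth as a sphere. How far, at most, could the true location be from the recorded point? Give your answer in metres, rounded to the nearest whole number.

57 metres

Rounding to 3 decimal places leaves each coordinate within ±0.0005° of the true value.
North–south component: 0.0005° × 111200 = 55.6 m.
East–west component at 78.249°: 0.0005° × 111200 × cos 78.249° ≈ 0.0005 × 22646.9 ≈ 11.3234 m.
Worst case both components are at the extreme and orthogonal: √(55.6² + 11.3234²) ≈ 56.7413 m.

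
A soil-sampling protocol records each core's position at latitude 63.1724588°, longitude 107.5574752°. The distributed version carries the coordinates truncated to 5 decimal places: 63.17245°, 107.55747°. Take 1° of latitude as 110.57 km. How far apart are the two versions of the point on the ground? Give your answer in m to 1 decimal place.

1.0 m

Δlat = 63.1724588 − 63.17245 = +0.0000088°; Δlon = 107.5574752 − 107.55747 = +0.0000052°.
N–S: 0.0000088° × 110570 m/° = 0.973016 m.
E–W at 63.1724°: 0.0000052° × 110570 × cos 63.1724° = 0.0000052 × 110570 × 0.4513 ≈ 0.259485 m.
Distance: √(0.973016² + 0.259485²) ≈ 1.00702 m.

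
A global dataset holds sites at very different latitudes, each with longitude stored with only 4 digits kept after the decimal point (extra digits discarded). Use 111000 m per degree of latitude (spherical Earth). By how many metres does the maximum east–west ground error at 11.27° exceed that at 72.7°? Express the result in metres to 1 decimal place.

7.6 metres

Truncating at 4 decimal places can drop up to a full unit in the last place, so the longitude may be off by as much as 0.0001°.
Error at 11.27° = 0.0001° × 111000 × cos 11.27° ≈ 11.1 × 0.9807 = 10.886 m.
At 72.7°: 0.0001° × 111000 × cos 72.7° = 0.0001 × 111000 × 0.2974 ≈ 3.3009 m.
So the lower-latitude error exceeds the higher by 10.886 − 3.3009 = 7.5851 m.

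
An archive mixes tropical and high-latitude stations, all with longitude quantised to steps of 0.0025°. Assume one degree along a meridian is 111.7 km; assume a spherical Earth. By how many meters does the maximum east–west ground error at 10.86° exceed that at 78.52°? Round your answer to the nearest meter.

109 meters

With a 0.0025° grid the true value lies within half a step, ±0.0025°/2 = ±0.00125°, of the stored one.
At 10.86°: 0.00125° × 111700 × cos 10.86° = 0.00125 × 111700 × 0.9821 ≈ 137.12 m.
At 78.52°: 0.00125° × 111700 × cos 78.52° = 0.00125 × 111700 × 0.1990 ≈ 27.789 m.
So the lower-latitude error exceeds the higher by 137.12 − 27.789 = 109.34 m.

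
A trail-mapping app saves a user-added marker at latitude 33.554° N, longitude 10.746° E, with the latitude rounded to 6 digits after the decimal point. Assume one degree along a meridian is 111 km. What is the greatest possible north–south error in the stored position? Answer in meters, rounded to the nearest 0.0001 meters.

0.0555 meters

Rounding to 6 decimal places leaves the latitude within ±5e-07° of the true value.
So the N–S error is at most 5e-07 × 111000 = 0.0555 m.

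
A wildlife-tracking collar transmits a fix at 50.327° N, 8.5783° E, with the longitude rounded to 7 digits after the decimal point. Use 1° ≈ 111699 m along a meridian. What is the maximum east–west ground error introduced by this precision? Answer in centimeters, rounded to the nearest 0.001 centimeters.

0.357 centimeters

Rounding to 7 decimal places leaves the longitude within ±5e-08° of the true value.
At latitude 50.327° a degree of longitude spans 111699 m × cos 50.327° = 111699 × 0.6384 ≈ 71309.2 m.
Maximum E–W displacement: 5e-08 × 71309.2 = 0.00356546 m.
That is 0.00356546 m = 0.35655 cm.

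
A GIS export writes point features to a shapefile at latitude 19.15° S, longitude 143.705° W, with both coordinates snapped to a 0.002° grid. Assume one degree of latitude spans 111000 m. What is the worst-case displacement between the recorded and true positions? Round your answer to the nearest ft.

501 ft

With a 0.002° grid the true value lies within half a step, ±0.002°/2 = ±0.001°, of the stored one.
North–south component: 0.001° × 111000 = 111 m.
Longitude error → 0.001 × 111000 × cos 19.15° = 0.001 × 111000 × 0.9447 ≈ 104.858 m.
Combining orthogonally: (111² + 104.858²)^½ ≈ 152.696 m.
In feet: 152.696 m ÷ 0.3048 ≈ 500.97 ft.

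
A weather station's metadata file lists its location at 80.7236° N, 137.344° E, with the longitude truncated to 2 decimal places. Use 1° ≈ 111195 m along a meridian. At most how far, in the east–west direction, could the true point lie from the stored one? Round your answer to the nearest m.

Truncating at 2 decimal places can drop up to a full unit in the last place, so the longitude may be off by as much as 0.01°.
At latitude 80.7236° a degree of longitude spans 111195 m × cos 80.7236° = 111195 × 0.1612 ≈ 17924.3 m.
So at most 0.01° × 17924.3 ≈ 179.243 m east–west.

179 m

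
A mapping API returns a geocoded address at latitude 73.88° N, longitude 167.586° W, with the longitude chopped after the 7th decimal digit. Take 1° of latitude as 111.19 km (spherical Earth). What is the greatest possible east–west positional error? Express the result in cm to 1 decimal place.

Truncating at 7 decimal places can drop up to a full unit in the last place, so the longitude may be off by as much as 1e-07°.
Parallels shrink by cos φ, so at 73.88° a degree of longitude is 111190 × 0.2777 ≈ 30871.9 m.
East–west error: 1e-07° × 30871.9 m/° ≈ 0.00308719 m.
That is 0.00308719 m = 0.30872 cm.

0.3 cm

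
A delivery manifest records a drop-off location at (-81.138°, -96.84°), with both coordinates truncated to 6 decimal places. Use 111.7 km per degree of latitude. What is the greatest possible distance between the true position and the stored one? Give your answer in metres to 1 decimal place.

Truncating at 6 decimal places can drop up to a full unit in the last place, so each coordinate may be off by as much as 1e-06°.
N–S: 1e-06° × 111700 m/° = 0.1117 m.
E–W at 81.138°: 1e-06° × 111700 × cos 81.138° = 1e-06 × 111700 × 0.1541 ≈ 0.017208 m.
Worst case both components are at the extreme and orthogonal: √(0.1117² + 0.017208²) ≈ 0.113018 m.

0.1 metres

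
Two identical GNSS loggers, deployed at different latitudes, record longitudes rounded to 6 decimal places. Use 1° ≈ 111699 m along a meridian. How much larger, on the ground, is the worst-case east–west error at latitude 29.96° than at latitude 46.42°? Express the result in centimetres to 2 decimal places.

0.99 centimetres

Rounding to 6 decimal places leaves the longitude within ±5e-07° of the true value.
Error at 29.96° = 5e-07° × 111699 × cos 29.96° ≈ 0.055849 × 0.8664 = 0.048387 m.
At 46.42°: 5e-07° × 111699 × cos 46.42° = 5e-07 × 111699 × 0.6894 ≈ 0.038501 m.
Difference: 0.048387 − 0.038501 = 0.0098858 m.
That is 0.00988578 m = 0.98858 cm.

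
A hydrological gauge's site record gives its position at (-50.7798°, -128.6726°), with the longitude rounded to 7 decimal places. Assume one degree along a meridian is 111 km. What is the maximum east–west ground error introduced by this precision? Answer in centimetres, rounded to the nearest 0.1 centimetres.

0.4 centimetres

Rounding to 7 decimal places leaves the longitude within ±5e-08° of the true value.
Parallels shrink by cos φ, so at 50.7798° a degree of longitude is 111000 × 0.6323 ≈ 70185.6 m.
East–west error: 5e-08° × 70185.6 m/° ≈ 0.00350928 m.
That is 0.00350928 m = 0.35093 cm.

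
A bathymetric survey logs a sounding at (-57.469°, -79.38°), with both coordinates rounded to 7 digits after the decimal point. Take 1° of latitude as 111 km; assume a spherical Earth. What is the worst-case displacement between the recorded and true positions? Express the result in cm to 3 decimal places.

0.630 cm

Rounding to 7 decimal places leaves each coordinate within ±5e-08° of the true value.
N–S: 5e-08° × 111000 m/° = 0.00555 m.
East–west component at 57.469°: 5e-08° × 111000 × cos 57.469° ≈ 5e-08 × 59690.9 ≈ 0.00298454 m.
Combining orthogonally: (0.00555² + 0.00298454²)^½ ≈ 0.00630159 m.
That is 0.00630159 m = 0.63016 cm.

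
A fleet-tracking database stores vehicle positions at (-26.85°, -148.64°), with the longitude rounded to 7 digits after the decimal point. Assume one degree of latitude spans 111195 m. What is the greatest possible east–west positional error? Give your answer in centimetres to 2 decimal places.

0.50 centimetres

Rounding to 7 decimal places leaves the longitude within ±5e-08° of the true value.
At latitude 26.85° a degree of longitude spans 111195 m × cos 26.85° = 111195 × 0.8922 ≈ 99207.3 m.
East–west error: 5e-08° × 99207.3 m/° ≈ 0.00496036 m.
That is 0.00496036 m = 0.49604 cm.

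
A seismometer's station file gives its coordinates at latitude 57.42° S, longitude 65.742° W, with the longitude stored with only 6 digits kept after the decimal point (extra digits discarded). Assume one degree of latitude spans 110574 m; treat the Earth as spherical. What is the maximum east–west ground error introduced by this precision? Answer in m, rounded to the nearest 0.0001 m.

0.0595 m

Truncating at 6 decimal places can drop up to a full unit in the last place, so the longitude may be off by as much as 1e-06°.
At latitude 57.42° a degree of longitude spans 110574 m × cos 57.42° = 110574 × 0.5385 ≈ 59541.5 m.
So at most 1e-06° × 59541.5 ≈ 0.0595415 m east–west.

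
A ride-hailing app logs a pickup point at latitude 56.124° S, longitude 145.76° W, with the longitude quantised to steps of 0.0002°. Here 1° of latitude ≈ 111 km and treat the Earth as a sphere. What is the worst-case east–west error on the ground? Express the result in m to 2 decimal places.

6.19 m

With a 0.0002° grid the true value lies within half a step, ±0.0002°/2 = ±0.0001°, of the stored one.
One degree of longitude at 56.124° is 111000 × cos 56.124° ≈ 111000 × 0.5574 = 61871.1 m.
So at most 0.0001° × 61871.1 ≈ 6.18711 m east–west.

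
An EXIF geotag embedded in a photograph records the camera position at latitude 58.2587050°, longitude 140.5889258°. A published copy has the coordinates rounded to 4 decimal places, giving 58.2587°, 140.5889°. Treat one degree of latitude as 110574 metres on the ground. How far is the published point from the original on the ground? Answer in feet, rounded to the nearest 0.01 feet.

Δlat = 58.2587050 − 58.2587 = +0.0000050°; Δlon = 140.5889258 − 140.5889 = +0.0000258°.
North–south shift: 0.0000050 × 110574 = 0.55287 m.
East–west at this latitude: 0.0000258° × 110574 × cos 58.2587° ≈ 0.0000258 × 58171.3 = 1.50082 m.
Combined displacement = (0.55287² + 1.50082²)^½ ≈ 1.59941 m.
In feet: 1.59941 m ÷ 0.3048 ≈ 5.2474 ft.

5.25 feet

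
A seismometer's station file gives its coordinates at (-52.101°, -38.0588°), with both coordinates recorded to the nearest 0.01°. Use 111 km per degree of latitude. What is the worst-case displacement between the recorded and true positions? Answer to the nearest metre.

Rounding to 2 decimal places leaves each coordinate within ±0.005° of the true value.
Latitude error → 0.005 × 111000 = 555 m along the meridian.
Longitude error → 0.005 × 111000 × cos 52.101° = 0.005 × 111000 × 0.6143 ≈ 340.921 m.
Combining orthogonally: (555² + 340.921²)^½ ≈ 651.346 m.

651 metres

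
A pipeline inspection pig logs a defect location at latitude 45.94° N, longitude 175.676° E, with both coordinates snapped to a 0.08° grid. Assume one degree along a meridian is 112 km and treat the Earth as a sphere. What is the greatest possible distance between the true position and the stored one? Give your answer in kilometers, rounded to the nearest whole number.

With a 0.08° grid the true value lies within half a step, ±0.08°/2 = ±0.04°, of the stored one.
N–S: 0.04° × 112000 m/° = 4480 m.
Longitude error → 0.04 × 112000 × cos 45.94° = 0.04 × 112000 × 0.6954 ≈ 3115.44 m.
The two errors are perpendicular, so the maximum displacement is √(4480² + 3115.44²) ≈ 5456.77 m.
That is 5456.77 m = 5.4568 km.

5 kilometers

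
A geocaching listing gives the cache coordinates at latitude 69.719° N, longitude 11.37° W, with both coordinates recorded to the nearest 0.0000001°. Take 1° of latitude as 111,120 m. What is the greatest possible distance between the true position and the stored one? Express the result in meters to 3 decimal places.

Rounding to 7 decimal places leaves each coordinate within ±5e-08° of the true value.
Latitude error → 5e-08 × 111120 = 0.005556 m along the meridian.
East–west component at 69.719°: 5e-08° × 111120 × cos 69.719° ≈ 5e-08 × 38516.9 ≈ 0.00192585 m.
Worst case both components are at the extreme and orthogonal: √(0.005556² + 0.00192585²) ≈ 0.00588031 m.

0.006 meters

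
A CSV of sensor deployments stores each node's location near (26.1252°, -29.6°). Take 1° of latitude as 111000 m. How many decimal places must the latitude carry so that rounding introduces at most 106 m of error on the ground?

3 decimal places

One degree of latitude covers 111000 m.
Rounding to N decimal places gives at most 0.5 × 10⁻ᴺ degrees of error, i.e. 0.5 × 10⁻ᴺ × 111000 m.
Need 0.5 × 111000 × 10⁻ᴺ ≤ 106 → 10⁻ᴺ ≤ 1.910e-03, so N ≥ 2.72.
N = 2 would give 555 m (too coarse); N = 3 gives 55.5 m ≤ 106 m.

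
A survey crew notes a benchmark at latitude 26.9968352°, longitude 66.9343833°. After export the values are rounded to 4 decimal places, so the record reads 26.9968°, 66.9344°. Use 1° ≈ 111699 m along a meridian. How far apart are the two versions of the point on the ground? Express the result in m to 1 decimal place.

4.3 m

Δlat = 26.9968352 − 26.9968 = +0.0000352°; Δlon = 66.9343833 − 66.9344 = -0.0000167°.
N–S: 0.0000352° × 111699 m/° = 3.9318 m.
E–W at 26.9968°: -0.0000167° × 111699 × cos 26.9968° = -0.0000167 × 111699 × 0.8910 ≈ -1.66211 m.
Distance: √(3.9318² + 1.66211²) ≈ 4.26869 m.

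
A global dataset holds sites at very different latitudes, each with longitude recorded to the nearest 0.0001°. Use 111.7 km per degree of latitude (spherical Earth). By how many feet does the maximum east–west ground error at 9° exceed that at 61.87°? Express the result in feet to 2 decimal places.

9.46 feet

Rounding to 4 decimal places leaves the longitude within ±5e-05° of the true value.
Error at 9° = 5e-05° × 111700 × cos 9° ≈ 5.585 × 0.9877 = 5.5162 m.
Error at 61.87° = 5e-05° × 111700 × cos 61.87° ≈ 5.585 × 0.4715 = 2.6332 m.
So the lower-latitude error exceeds the higher by 5.5162 − 2.6332 = 2.8831 m.
Converting: 2.88306 m × 3.2808 ft/m ≈ 9.4589 ft.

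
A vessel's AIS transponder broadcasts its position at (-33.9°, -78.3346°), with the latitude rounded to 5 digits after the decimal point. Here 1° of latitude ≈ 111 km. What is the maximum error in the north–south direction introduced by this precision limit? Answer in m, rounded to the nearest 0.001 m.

0.555 m

Rounding to 5 decimal places leaves the latitude within ±5e-06° of the true value.
Along the meridian that is 5e-06° × 111000 m/° = 0.555 m.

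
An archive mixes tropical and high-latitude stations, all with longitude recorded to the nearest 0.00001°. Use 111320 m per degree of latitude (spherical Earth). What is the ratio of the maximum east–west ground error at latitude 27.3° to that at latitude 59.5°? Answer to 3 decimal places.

1.751

Rounding to 5 decimal places leaves the longitude within ±5e-06° of the true value.
Error at 27.3° = 5e-06° × 111320 × cos 27.3° ≈ 0.5566 × 0.8886 = 0.4946 m.
Error at 59.5° = 5e-06° × 111320 × cos 59.5° ≈ 0.5566 × 0.5075 = 0.2825 m.
Ratio: 0.4946 / 0.2825 = cos 27.3° / cos 59.5° ≈ 1.7508.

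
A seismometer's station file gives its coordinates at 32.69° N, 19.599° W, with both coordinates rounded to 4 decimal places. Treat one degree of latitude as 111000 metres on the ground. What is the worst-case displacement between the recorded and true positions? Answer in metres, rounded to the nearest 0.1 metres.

Rounding to 4 decimal places leaves each coordinate within ±5e-05° of the true value.
N–S: 5e-05° × 111000 m/° = 5.55 m.
E–W at 32.69°: 5e-05° × 111000 × cos 32.69° = 5e-05 × 111000 × 0.8416 ≈ 4.67091 m.
Worst case both components are at the extreme and orthogonal: √(5.55² + 4.67091²) ≈ 7.25396 m.

7.3 metres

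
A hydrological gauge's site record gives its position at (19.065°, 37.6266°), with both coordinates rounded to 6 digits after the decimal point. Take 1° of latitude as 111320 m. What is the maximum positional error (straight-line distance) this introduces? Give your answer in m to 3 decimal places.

Rounding to 6 decimal places leaves each coordinate within ±5e-07° of the true value.
North–south component: 5e-07° × 111320 = 0.05566 m.
East–west component at 19.065°: 5e-07° × 111320 × cos 19.065° ≈ 5e-07 × 105214 ≈ 0.052607 m.
Worst case both components are at the extreme and orthogonal: √(0.05566² + 0.052607²) ≈ 0.0765867 m.

0.077 m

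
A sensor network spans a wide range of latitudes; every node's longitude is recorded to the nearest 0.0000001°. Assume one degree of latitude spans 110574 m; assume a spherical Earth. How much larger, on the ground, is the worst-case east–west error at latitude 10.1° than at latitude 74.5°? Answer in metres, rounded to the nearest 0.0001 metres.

Rounding to 7 decimal places leaves the longitude within ±5e-08° of the true value.
At 10.1°: 5e-08° × 110574 × cos 10.1° = 5e-08 × 110574 × 0.9845 ≈ 0.005443 m.
At 74.5°: 5e-08° × 110574 × cos 74.5° = 5e-08 × 110574 × 0.2672 ≈ 0.0014775 m.
So the lower-latitude error exceeds the higher by 0.005443 − 0.0014775 = 0.0039655 m.

0.0040 metres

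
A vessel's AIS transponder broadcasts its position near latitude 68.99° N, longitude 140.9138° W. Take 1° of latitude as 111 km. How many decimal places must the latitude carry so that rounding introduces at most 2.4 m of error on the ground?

One degree of latitude covers 111000 m.
With N decimal places the half-ulp bound is 0.5·10⁻ᴺ°, or 0.5·10⁻ᴺ × 111000 m on the ground.
Need 0.5 × 111000 × 10⁻ᴺ ≤ 2.4 → 10⁻ᴺ ≤ 4.324e-05, so N ≥ 4.36.
At 4 places the error can reach 5.55 m, but 5 places keeps it to 0.555 m.

5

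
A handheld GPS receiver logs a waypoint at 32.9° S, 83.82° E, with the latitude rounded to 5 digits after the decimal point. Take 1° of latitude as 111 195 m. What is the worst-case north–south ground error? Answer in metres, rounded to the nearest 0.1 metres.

Rounding to 5 decimal places leaves the latitude within ±5e-06° of the true value.
So the N–S error is at most 5e-06 × 111195 = 0.555975 m.

0.6 metres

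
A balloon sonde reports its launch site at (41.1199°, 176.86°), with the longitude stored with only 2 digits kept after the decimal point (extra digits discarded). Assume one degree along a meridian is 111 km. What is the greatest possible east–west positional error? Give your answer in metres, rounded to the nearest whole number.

836 metres

Truncating at 2 decimal places can drop up to a full unit in the last place, so the longitude may be off by as much as 0.01°.
At latitude 41.1199° a degree of longitude spans 111000 m × cos 41.1199° = 111000 × 0.7533 ≈ 83620.2 m.
Maximum E–W displacement: 0.01 × 83620.2 = 836.202 m.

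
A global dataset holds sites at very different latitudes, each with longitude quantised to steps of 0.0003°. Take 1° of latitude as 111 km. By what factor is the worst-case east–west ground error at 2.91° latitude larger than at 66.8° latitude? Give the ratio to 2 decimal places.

With a 0.0003° grid the true value lies within half a step, ±0.0003°/2 = ±0.00015°, of the stored one.
At 2.91°: 0.00015° × 111000 × cos 2.91° = 0.00015 × 111000 × 0.9987 ≈ 16.629 m.
At 66.8°: 0.00015° × 111000 × cos 66.8° = 0.00015 × 111000 × 0.3939 ≈ 6.5591 m.
Ratio: 16.629 / 6.5591 = cos 2.91° / cos 66.8° ≈ 2.5352.

2.54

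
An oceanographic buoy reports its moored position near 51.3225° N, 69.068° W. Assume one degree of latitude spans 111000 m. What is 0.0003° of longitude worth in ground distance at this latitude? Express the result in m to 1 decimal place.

20.8 m

0.0003° of longitude at 51.3225° is 0.0003 × 111000 × cos 51.3225° ≈ 0.0003 × 69367.9 = 20.8104 m.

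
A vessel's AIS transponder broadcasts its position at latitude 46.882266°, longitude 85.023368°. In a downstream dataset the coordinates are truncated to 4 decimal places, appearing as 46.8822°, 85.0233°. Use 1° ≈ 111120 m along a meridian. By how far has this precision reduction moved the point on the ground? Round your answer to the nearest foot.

The latitude changed by +0.000066° and the longitude by +0.000068°.
North–south shift: 0.000066 × 111120 = 7.33392 m.
East–west at this latitude: 0.000068° × 111120 × cos 46.8822° ≈ 0.000068 × 75950.6 = 5.16464 m.
Distance: √(7.33392² + 5.16464²) ≈ 8.96994 m.
Converting: 8.96994 m × 3.2808 ft/m ≈ 29.429 ft.

29 feet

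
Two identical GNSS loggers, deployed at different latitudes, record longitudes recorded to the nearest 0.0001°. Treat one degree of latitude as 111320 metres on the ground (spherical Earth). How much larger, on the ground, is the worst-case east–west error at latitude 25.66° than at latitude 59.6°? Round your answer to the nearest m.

Rounding to 4 decimal places leaves the longitude within ±5e-05° of the true value.
Error at 25.66° = 5e-05° × 111320 × cos 25.66° ≈ 5.566 × 0.9014 = 5.0171 m.
Error at 59.6° = 5e-05° × 111320 × cos 59.6° ≈ 5.566 × 0.5060 = 2.8166 m.
Difference: 5.0171 − 2.8166 = 2.2005 m.

2 m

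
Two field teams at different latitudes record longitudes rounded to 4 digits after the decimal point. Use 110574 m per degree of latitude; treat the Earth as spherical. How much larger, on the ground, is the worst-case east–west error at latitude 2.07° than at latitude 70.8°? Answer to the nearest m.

4 m

Rounding to 4 decimal places leaves the longitude within ±5e-05° of the true value.
Error at 2.07° = 5e-05° × 110574 × cos 2.07° ≈ 5.5287 × 0.9993 = 5.5251 m.
At 70.8°: 5e-05° × 110574 × cos 70.8° = 5e-05 × 110574 × 0.3289 ≈ 1.8182 m.
So the lower-latitude error exceeds the higher by 5.5251 − 1.8182 = 3.7069 m.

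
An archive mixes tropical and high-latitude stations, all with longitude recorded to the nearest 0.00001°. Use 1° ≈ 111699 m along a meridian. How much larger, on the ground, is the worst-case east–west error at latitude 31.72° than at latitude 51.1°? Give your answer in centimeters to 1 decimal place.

Rounding to 5 decimal places leaves the longitude within ±5e-06° of the true value.
At 31.72°: 5e-06° × 111699 × cos 31.72° = 5e-06 × 111699 × 0.8506 ≈ 0.47507 m.
At 51.1°: 5e-06° × 111699 × cos 51.1° = 5e-06 × 111699 × 0.6280 ≈ 0.35071 m.
Difference: 0.47507 − 0.35071 = 0.12436 m.
That is 0.124357 m = 12.436 cm.

12.4 centimeters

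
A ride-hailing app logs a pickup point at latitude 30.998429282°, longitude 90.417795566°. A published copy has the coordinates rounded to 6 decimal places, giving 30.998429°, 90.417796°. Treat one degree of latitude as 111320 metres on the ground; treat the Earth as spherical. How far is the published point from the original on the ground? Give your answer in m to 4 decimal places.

The latitude changed by +0.000000282° and the longitude by -0.000000434°.
North–south shift: 0.000000282 × 111320 = 0.0313922 m.
East–west at this latitude: -0.000000434° × 111320 × cos 30.9984° ≈ -0.000000434 × 95421.4 = -0.0414129 m.
Distance: √(0.0313922² + 0.0414129²) ≈ 0.0519663 m.

0.0520 m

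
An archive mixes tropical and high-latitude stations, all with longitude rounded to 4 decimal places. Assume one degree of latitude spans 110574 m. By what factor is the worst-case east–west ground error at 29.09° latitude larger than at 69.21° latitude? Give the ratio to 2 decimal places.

Rounding to 4 decimal places leaves the longitude within ±5e-05° of the true value.
At 29.09°: 5e-05° × 110574 × cos 29.09° = 5e-05 × 110574 × 0.8739 ≈ 4.8313 m.
Error at 69.21° = 5e-05° × 110574 × cos 69.21° ≈ 5.5287 × 0.3549 = 1.9624 m.
Ratio: 4.8313 / 1.9624 = cos 29.09° / cos 69.21° ≈ 2.4620.

2.46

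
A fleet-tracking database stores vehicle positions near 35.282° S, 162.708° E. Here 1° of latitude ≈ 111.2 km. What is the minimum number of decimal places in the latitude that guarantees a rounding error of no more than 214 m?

One degree of latitude covers 111200 m.
N decimal places → at most half a unit in the last place, 0.5 × 10⁻ᴺ° = 111200/2 × 10⁻ᴺ m.
Setting 55600 × 10⁻ᴺ ≤ 214 gives 10ᴺ ≥ 259.8, i.e. N ≥ 2.41.
N = 2 would give 556 m (too coarse); N = 3 gives 55.6 m ≤ 214 m.

3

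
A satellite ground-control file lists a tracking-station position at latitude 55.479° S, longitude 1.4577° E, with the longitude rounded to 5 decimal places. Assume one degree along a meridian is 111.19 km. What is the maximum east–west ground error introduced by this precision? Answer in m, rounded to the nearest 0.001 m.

0.315 m

Rounding to 5 decimal places leaves the longitude within ±5e-06° of the true value.
At latitude 55.479° a degree of longitude spans 111190 m × cos 55.479° = 111190 × 0.5667 ≈ 63012.3 m.
Maximum E–W displacement: 5e-06 × 63012.3 = 0.315061 m.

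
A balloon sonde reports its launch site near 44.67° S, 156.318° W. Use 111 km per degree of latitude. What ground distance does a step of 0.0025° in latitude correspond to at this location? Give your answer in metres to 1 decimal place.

Along a meridian 0.0025° is 0.0025 × 111000 = 277.5 m.

277.5 metres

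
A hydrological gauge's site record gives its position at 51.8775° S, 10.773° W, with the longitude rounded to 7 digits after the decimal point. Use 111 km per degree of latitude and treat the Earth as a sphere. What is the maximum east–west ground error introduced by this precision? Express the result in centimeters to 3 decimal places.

Rounding to 7 decimal places leaves the longitude within ±5e-08° of the true value.
Parallels shrink by cos φ, so at 51.8775° a degree of longitude is 111000 × 0.6173 ≈ 68525.3 m.
Maximum E–W displacement: 5e-08 × 68525.3 = 0.00342626 m.
That is 0.00342626 m = 0.34263 cm.

0.343 centimeters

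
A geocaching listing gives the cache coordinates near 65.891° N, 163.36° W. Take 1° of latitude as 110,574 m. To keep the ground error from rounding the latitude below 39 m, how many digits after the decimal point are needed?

One degree of latitude covers 110574 m.
With N decimal places the half-ulp bound is 0.5·10⁻ᴺ°, or 0.5·10⁻ᴺ × 110574 m on the ground.
Setting 55287 × 10⁻ᴺ ≤ 39 gives 10ᴺ ≥ 1418, i.e. N ≥ 3.15.
At 3 places the error can reach 55.3 m, but 4 places keeps it to 5.53 m.

4 decimal places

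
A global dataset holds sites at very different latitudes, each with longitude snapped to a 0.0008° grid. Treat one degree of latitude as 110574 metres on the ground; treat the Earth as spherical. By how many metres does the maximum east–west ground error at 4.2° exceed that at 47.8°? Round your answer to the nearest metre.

With a 0.0008° grid the true value lies within half a step, ±0.0008°/2 = ±0.0004°, of the stored one.
Error at 4.2° = 0.0004° × 110574 × cos 4.2° ≈ 44.23 × 0.9973 = 44.111 m.
At 47.8°: 0.0004° × 110574 × cos 47.8° = 0.0004 × 110574 × 0.6717 ≈ 29.71 m.
Difference: 44.111 − 29.71 = 14.401 m.

14 metres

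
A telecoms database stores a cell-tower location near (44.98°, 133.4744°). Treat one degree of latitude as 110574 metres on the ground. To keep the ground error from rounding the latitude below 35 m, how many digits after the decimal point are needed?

One degree of latitude covers 110574 m.
Rounding to N decimal places gives at most 0.5 × 10⁻ᴺ degrees of error, i.e. 0.5 × 10⁻ᴺ × 110574 m.
Setting 55287 × 10⁻ᴺ ≤ 35 gives 10ᴺ ≥ 1580, i.e. N ≥ 3.20.
So 4 decimal places suffice (5.53 m); 3 would allow up to 55.3 m.

4 decimal places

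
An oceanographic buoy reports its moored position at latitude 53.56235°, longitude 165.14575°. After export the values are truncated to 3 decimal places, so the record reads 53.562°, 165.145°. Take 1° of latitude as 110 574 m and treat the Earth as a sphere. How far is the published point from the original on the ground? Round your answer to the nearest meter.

The latitude changed by +0.00035° and the longitude by +0.00075°.
North–south shift: 0.00035 × 110574 = 38.7009 m.
East–west at this latitude: 0.00075° × 110574 × cos 53.562° ≈ 0.00075 × 65675.7 = 49.2568 m.
Distance: √(38.7009² + 49.2568²) ≈ 62.6418 m.

63 meters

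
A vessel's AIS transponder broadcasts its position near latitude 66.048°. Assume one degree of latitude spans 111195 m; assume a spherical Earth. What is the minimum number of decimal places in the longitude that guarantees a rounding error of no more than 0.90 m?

5 decimal places

At 66.048° one degree of longitude covers 111195 × cos 66.048° ≈ 111195 × 0.4060 ≈ 45142 m.
N decimal places → at most half a unit in the last place, 0.5 × 10⁻ᴺ° = 45142/2 × 10⁻ᴺ m.
Setting 22571 × 10⁻ᴺ ≤ 0.90 gives 10ᴺ ≥ 2.508e+04, i.e. N ≥ 4.40.
At 4 places the error can reach 2.26 m, but 5 places keeps it to 0.226 m.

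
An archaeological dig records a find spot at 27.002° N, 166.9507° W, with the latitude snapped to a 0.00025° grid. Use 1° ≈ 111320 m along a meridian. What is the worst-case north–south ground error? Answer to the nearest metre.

With a 0.00025° grid the true value lies within half a step, ±0.00025°/2 = ±0.000125°, of the stored one.
So the N–S error is at most 0.000125 × 111320 = 13.915 m.

14 metres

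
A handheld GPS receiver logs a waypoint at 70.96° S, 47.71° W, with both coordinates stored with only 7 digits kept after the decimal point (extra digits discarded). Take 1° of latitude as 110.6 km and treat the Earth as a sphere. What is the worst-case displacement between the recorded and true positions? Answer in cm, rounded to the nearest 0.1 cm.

1.2 cm

Truncating at 7 decimal places can drop up to a full unit in the last place, so each coordinate may be off by as much as 1e-07°.
Latitude error → 1e-07 × 110600 = 0.01106 m along the meridian.
East–west component at 70.96°: 1e-07° × 110600 × cos 70.96° ≈ 1e-07 × 36080.8 ≈ 0.00360808 m.
Worst case both components are at the extreme and orthogonal: √(0.01106² + 0.00360808²) ≈ 0.0116337 m.
That is 0.0116337 m = 1.1634 cm.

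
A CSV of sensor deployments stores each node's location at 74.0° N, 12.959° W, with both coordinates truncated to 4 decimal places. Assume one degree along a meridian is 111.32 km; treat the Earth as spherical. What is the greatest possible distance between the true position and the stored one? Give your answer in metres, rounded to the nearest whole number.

12 metres

Truncating at 4 decimal places can drop up to a full unit in the last place, so each coordinate may be off by as much as 0.0001°.
N–S: 0.0001° × 111320 m/° = 11.132 m.
E–W at 74°: 0.0001° × 111320 × cos 74° = 0.0001 × 111320 × 0.2756 ≈ 3.0684 m.
Combining orthogonally: (11.132² + 3.0684²)^½ ≈ 11.5471 m.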